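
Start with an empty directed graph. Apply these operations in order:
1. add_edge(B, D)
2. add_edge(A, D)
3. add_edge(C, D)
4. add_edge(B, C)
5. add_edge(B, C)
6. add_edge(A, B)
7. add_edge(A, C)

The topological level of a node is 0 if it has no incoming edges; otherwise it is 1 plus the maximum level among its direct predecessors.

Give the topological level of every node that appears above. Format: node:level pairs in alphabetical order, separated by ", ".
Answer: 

Answer: A:0, B:1, C:2, D:3

Derivation:
Op 1: add_edge(B, D). Edges now: 1
Op 2: add_edge(A, D). Edges now: 2
Op 3: add_edge(C, D). Edges now: 3
Op 4: add_edge(B, C). Edges now: 4
Op 5: add_edge(B, C) (duplicate, no change). Edges now: 4
Op 6: add_edge(A, B). Edges now: 5
Op 7: add_edge(A, C). Edges now: 6
Compute levels (Kahn BFS):
  sources (in-degree 0): A
  process A: level=0
    A->B: in-degree(B)=0, level(B)=1, enqueue
    A->C: in-degree(C)=1, level(C)>=1
    A->D: in-degree(D)=2, level(D)>=1
  process B: level=1
    B->C: in-degree(C)=0, level(C)=2, enqueue
    B->D: in-degree(D)=1, level(D)>=2
  process C: level=2
    C->D: in-degree(D)=0, level(D)=3, enqueue
  process D: level=3
All levels: A:0, B:1, C:2, D:3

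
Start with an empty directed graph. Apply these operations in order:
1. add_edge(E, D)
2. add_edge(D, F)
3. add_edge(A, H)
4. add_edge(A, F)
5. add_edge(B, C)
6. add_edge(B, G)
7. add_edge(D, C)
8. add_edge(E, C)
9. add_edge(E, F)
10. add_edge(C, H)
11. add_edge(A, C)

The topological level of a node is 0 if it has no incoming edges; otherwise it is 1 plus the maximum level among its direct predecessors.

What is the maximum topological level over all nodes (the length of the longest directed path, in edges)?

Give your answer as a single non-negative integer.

Answer: 3

Derivation:
Op 1: add_edge(E, D). Edges now: 1
Op 2: add_edge(D, F). Edges now: 2
Op 3: add_edge(A, H). Edges now: 3
Op 4: add_edge(A, F). Edges now: 4
Op 5: add_edge(B, C). Edges now: 5
Op 6: add_edge(B, G). Edges now: 6
Op 7: add_edge(D, C). Edges now: 7
Op 8: add_edge(E, C). Edges now: 8
Op 9: add_edge(E, F). Edges now: 9
Op 10: add_edge(C, H). Edges now: 10
Op 11: add_edge(A, C). Edges now: 11
Compute levels (Kahn BFS):
  sources (in-degree 0): A, B, E
  process A: level=0
    A->C: in-degree(C)=3, level(C)>=1
    A->F: in-degree(F)=2, level(F)>=1
    A->H: in-degree(H)=1, level(H)>=1
  process B: level=0
    B->C: in-degree(C)=2, level(C)>=1
    B->G: in-degree(G)=0, level(G)=1, enqueue
  process E: level=0
    E->C: in-degree(C)=1, level(C)>=1
    E->D: in-degree(D)=0, level(D)=1, enqueue
    E->F: in-degree(F)=1, level(F)>=1
  process G: level=1
  process D: level=1
    D->C: in-degree(C)=0, level(C)=2, enqueue
    D->F: in-degree(F)=0, level(F)=2, enqueue
  process C: level=2
    C->H: in-degree(H)=0, level(H)=3, enqueue
  process F: level=2
  process H: level=3
All levels: A:0, B:0, C:2, D:1, E:0, F:2, G:1, H:3
max level = 3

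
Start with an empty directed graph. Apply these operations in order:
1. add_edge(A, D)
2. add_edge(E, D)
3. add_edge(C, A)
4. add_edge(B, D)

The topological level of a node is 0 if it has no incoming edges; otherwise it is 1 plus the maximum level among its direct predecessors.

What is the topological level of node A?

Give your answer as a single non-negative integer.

Answer: 1

Derivation:
Op 1: add_edge(A, D). Edges now: 1
Op 2: add_edge(E, D). Edges now: 2
Op 3: add_edge(C, A). Edges now: 3
Op 4: add_edge(B, D). Edges now: 4
Compute levels (Kahn BFS):
  sources (in-degree 0): B, C, E
  process B: level=0
    B->D: in-degree(D)=2, level(D)>=1
  process C: level=0
    C->A: in-degree(A)=0, level(A)=1, enqueue
  process E: level=0
    E->D: in-degree(D)=1, level(D)>=1
  process A: level=1
    A->D: in-degree(D)=0, level(D)=2, enqueue
  process D: level=2
All levels: A:1, B:0, C:0, D:2, E:0
level(A) = 1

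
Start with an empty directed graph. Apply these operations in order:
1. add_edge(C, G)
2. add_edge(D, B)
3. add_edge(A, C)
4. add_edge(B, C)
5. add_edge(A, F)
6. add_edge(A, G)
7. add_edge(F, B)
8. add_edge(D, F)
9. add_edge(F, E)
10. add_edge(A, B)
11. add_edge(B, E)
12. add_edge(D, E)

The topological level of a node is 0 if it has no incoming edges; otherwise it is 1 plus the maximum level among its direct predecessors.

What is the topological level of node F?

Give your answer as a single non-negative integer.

Answer: 1

Derivation:
Op 1: add_edge(C, G). Edges now: 1
Op 2: add_edge(D, B). Edges now: 2
Op 3: add_edge(A, C). Edges now: 3
Op 4: add_edge(B, C). Edges now: 4
Op 5: add_edge(A, F). Edges now: 5
Op 6: add_edge(A, G). Edges now: 6
Op 7: add_edge(F, B). Edges now: 7
Op 8: add_edge(D, F). Edges now: 8
Op 9: add_edge(F, E). Edges now: 9
Op 10: add_edge(A, B). Edges now: 10
Op 11: add_edge(B, E). Edges now: 11
Op 12: add_edge(D, E). Edges now: 12
Compute levels (Kahn BFS):
  sources (in-degree 0): A, D
  process A: level=0
    A->B: in-degree(B)=2, level(B)>=1
    A->C: in-degree(C)=1, level(C)>=1
    A->F: in-degree(F)=1, level(F)>=1
    A->G: in-degree(G)=1, level(G)>=1
  process D: level=0
    D->B: in-degree(B)=1, level(B)>=1
    D->E: in-degree(E)=2, level(E)>=1
    D->F: in-degree(F)=0, level(F)=1, enqueue
  process F: level=1
    F->B: in-degree(B)=0, level(B)=2, enqueue
    F->E: in-degree(E)=1, level(E)>=2
  process B: level=2
    B->C: in-degree(C)=0, level(C)=3, enqueue
    B->E: in-degree(E)=0, level(E)=3, enqueue
  process C: level=3
    C->G: in-degree(G)=0, level(G)=4, enqueue
  process E: level=3
  process G: level=4
All levels: A:0, B:2, C:3, D:0, E:3, F:1, G:4
level(F) = 1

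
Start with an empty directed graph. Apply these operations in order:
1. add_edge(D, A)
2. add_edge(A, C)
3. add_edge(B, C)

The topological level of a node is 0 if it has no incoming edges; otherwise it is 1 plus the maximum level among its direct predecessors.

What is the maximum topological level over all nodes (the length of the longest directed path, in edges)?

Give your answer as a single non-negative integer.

Op 1: add_edge(D, A). Edges now: 1
Op 2: add_edge(A, C). Edges now: 2
Op 3: add_edge(B, C). Edges now: 3
Compute levels (Kahn BFS):
  sources (in-degree 0): B, D
  process B: level=0
    B->C: in-degree(C)=1, level(C)>=1
  process D: level=0
    D->A: in-degree(A)=0, level(A)=1, enqueue
  process A: level=1
    A->C: in-degree(C)=0, level(C)=2, enqueue
  process C: level=2
All levels: A:1, B:0, C:2, D:0
max level = 2

Answer: 2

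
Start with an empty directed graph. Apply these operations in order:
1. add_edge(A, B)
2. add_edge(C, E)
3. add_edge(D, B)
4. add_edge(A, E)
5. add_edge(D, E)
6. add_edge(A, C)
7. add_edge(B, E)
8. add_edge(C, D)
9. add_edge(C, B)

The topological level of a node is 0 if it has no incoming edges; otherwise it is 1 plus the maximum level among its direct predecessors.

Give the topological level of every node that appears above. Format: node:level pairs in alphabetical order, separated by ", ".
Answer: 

Answer: A:0, B:3, C:1, D:2, E:4

Derivation:
Op 1: add_edge(A, B). Edges now: 1
Op 2: add_edge(C, E). Edges now: 2
Op 3: add_edge(D, B). Edges now: 3
Op 4: add_edge(A, E). Edges now: 4
Op 5: add_edge(D, E). Edges now: 5
Op 6: add_edge(A, C). Edges now: 6
Op 7: add_edge(B, E). Edges now: 7
Op 8: add_edge(C, D). Edges now: 8
Op 9: add_edge(C, B). Edges now: 9
Compute levels (Kahn BFS):
  sources (in-degree 0): A
  process A: level=0
    A->B: in-degree(B)=2, level(B)>=1
    A->C: in-degree(C)=0, level(C)=1, enqueue
    A->E: in-degree(E)=3, level(E)>=1
  process C: level=1
    C->B: in-degree(B)=1, level(B)>=2
    C->D: in-degree(D)=0, level(D)=2, enqueue
    C->E: in-degree(E)=2, level(E)>=2
  process D: level=2
    D->B: in-degree(B)=0, level(B)=3, enqueue
    D->E: in-degree(E)=1, level(E)>=3
  process B: level=3
    B->E: in-degree(E)=0, level(E)=4, enqueue
  process E: level=4
All levels: A:0, B:3, C:1, D:2, E:4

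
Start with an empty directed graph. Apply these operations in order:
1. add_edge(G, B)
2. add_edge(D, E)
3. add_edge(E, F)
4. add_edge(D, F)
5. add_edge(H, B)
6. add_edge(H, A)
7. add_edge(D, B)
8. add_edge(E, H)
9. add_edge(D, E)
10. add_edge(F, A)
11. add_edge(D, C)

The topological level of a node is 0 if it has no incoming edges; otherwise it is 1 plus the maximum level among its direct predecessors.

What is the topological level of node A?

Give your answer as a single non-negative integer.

Op 1: add_edge(G, B). Edges now: 1
Op 2: add_edge(D, E). Edges now: 2
Op 3: add_edge(E, F). Edges now: 3
Op 4: add_edge(D, F). Edges now: 4
Op 5: add_edge(H, B). Edges now: 5
Op 6: add_edge(H, A). Edges now: 6
Op 7: add_edge(D, B). Edges now: 7
Op 8: add_edge(E, H). Edges now: 8
Op 9: add_edge(D, E) (duplicate, no change). Edges now: 8
Op 10: add_edge(F, A). Edges now: 9
Op 11: add_edge(D, C). Edges now: 10
Compute levels (Kahn BFS):
  sources (in-degree 0): D, G
  process D: level=0
    D->B: in-degree(B)=2, level(B)>=1
    D->C: in-degree(C)=0, level(C)=1, enqueue
    D->E: in-degree(E)=0, level(E)=1, enqueue
    D->F: in-degree(F)=1, level(F)>=1
  process G: level=0
    G->B: in-degree(B)=1, level(B)>=1
  process C: level=1
  process E: level=1
    E->F: in-degree(F)=0, level(F)=2, enqueue
    E->H: in-degree(H)=0, level(H)=2, enqueue
  process F: level=2
    F->A: in-degree(A)=1, level(A)>=3
  process H: level=2
    H->A: in-degree(A)=0, level(A)=3, enqueue
    H->B: in-degree(B)=0, level(B)=3, enqueue
  process A: level=3
  process B: level=3
All levels: A:3, B:3, C:1, D:0, E:1, F:2, G:0, H:2
level(A) = 3

Answer: 3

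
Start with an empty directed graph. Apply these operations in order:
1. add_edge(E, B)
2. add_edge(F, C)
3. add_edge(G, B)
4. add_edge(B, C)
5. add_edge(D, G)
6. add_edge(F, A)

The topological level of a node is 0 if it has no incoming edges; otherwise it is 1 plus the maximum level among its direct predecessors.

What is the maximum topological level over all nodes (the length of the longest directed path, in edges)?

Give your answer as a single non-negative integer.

Op 1: add_edge(E, B). Edges now: 1
Op 2: add_edge(F, C). Edges now: 2
Op 3: add_edge(G, B). Edges now: 3
Op 4: add_edge(B, C). Edges now: 4
Op 5: add_edge(D, G). Edges now: 5
Op 6: add_edge(F, A). Edges now: 6
Compute levels (Kahn BFS):
  sources (in-degree 0): D, E, F
  process D: level=0
    D->G: in-degree(G)=0, level(G)=1, enqueue
  process E: level=0
    E->B: in-degree(B)=1, level(B)>=1
  process F: level=0
    F->A: in-degree(A)=0, level(A)=1, enqueue
    F->C: in-degree(C)=1, level(C)>=1
  process G: level=1
    G->B: in-degree(B)=0, level(B)=2, enqueue
  process A: level=1
  process B: level=2
    B->C: in-degree(C)=0, level(C)=3, enqueue
  process C: level=3
All levels: A:1, B:2, C:3, D:0, E:0, F:0, G:1
max level = 3

Answer: 3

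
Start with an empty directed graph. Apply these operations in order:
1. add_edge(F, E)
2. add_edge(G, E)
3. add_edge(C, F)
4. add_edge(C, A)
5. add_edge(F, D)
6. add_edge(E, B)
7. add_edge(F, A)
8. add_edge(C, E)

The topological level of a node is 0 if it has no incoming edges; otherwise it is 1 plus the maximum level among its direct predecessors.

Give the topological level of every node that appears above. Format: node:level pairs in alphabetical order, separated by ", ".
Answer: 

Op 1: add_edge(F, E). Edges now: 1
Op 2: add_edge(G, E). Edges now: 2
Op 3: add_edge(C, F). Edges now: 3
Op 4: add_edge(C, A). Edges now: 4
Op 5: add_edge(F, D). Edges now: 5
Op 6: add_edge(E, B). Edges now: 6
Op 7: add_edge(F, A). Edges now: 7
Op 8: add_edge(C, E). Edges now: 8
Compute levels (Kahn BFS):
  sources (in-degree 0): C, G
  process C: level=0
    C->A: in-degree(A)=1, level(A)>=1
    C->E: in-degree(E)=2, level(E)>=1
    C->F: in-degree(F)=0, level(F)=1, enqueue
  process G: level=0
    G->E: in-degree(E)=1, level(E)>=1
  process F: level=1
    F->A: in-degree(A)=0, level(A)=2, enqueue
    F->D: in-degree(D)=0, level(D)=2, enqueue
    F->E: in-degree(E)=0, level(E)=2, enqueue
  process A: level=2
  process D: level=2
  process E: level=2
    E->B: in-degree(B)=0, level(B)=3, enqueue
  process B: level=3
All levels: A:2, B:3, C:0, D:2, E:2, F:1, G:0

Answer: A:2, B:3, C:0, D:2, E:2, F:1, G:0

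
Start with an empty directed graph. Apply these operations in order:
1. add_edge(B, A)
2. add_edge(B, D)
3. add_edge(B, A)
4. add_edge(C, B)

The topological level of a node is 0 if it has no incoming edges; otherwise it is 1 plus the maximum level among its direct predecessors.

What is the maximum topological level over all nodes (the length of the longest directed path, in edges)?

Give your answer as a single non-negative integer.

Op 1: add_edge(B, A). Edges now: 1
Op 2: add_edge(B, D). Edges now: 2
Op 3: add_edge(B, A) (duplicate, no change). Edges now: 2
Op 4: add_edge(C, B). Edges now: 3
Compute levels (Kahn BFS):
  sources (in-degree 0): C
  process C: level=0
    C->B: in-degree(B)=0, level(B)=1, enqueue
  process B: level=1
    B->A: in-degree(A)=0, level(A)=2, enqueue
    B->D: in-degree(D)=0, level(D)=2, enqueue
  process A: level=2
  process D: level=2
All levels: A:2, B:1, C:0, D:2
max level = 2

Answer: 2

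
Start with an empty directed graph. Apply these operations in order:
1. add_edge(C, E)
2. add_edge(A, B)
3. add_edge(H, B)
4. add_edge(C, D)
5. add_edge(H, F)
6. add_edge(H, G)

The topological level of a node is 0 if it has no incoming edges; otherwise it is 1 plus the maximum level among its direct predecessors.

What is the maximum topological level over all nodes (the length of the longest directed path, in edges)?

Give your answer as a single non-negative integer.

Op 1: add_edge(C, E). Edges now: 1
Op 2: add_edge(A, B). Edges now: 2
Op 3: add_edge(H, B). Edges now: 3
Op 4: add_edge(C, D). Edges now: 4
Op 5: add_edge(H, F). Edges now: 5
Op 6: add_edge(H, G). Edges now: 6
Compute levels (Kahn BFS):
  sources (in-degree 0): A, C, H
  process A: level=0
    A->B: in-degree(B)=1, level(B)>=1
  process C: level=0
    C->D: in-degree(D)=0, level(D)=1, enqueue
    C->E: in-degree(E)=0, level(E)=1, enqueue
  process H: level=0
    H->B: in-degree(B)=0, level(B)=1, enqueue
    H->F: in-degree(F)=0, level(F)=1, enqueue
    H->G: in-degree(G)=0, level(G)=1, enqueue
  process D: level=1
  process E: level=1
  process B: level=1
  process F: level=1
  process G: level=1
All levels: A:0, B:1, C:0, D:1, E:1, F:1, G:1, H:0
max level = 1

Answer: 1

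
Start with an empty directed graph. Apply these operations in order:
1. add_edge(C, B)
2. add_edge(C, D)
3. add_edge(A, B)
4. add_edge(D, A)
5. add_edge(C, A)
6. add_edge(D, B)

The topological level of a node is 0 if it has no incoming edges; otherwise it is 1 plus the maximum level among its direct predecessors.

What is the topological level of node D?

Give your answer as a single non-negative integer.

Op 1: add_edge(C, B). Edges now: 1
Op 2: add_edge(C, D). Edges now: 2
Op 3: add_edge(A, B). Edges now: 3
Op 4: add_edge(D, A). Edges now: 4
Op 5: add_edge(C, A). Edges now: 5
Op 6: add_edge(D, B). Edges now: 6
Compute levels (Kahn BFS):
  sources (in-degree 0): C
  process C: level=0
    C->A: in-degree(A)=1, level(A)>=1
    C->B: in-degree(B)=2, level(B)>=1
    C->D: in-degree(D)=0, level(D)=1, enqueue
  process D: level=1
    D->A: in-degree(A)=0, level(A)=2, enqueue
    D->B: in-degree(B)=1, level(B)>=2
  process A: level=2
    A->B: in-degree(B)=0, level(B)=3, enqueue
  process B: level=3
All levels: A:2, B:3, C:0, D:1
level(D) = 1

Answer: 1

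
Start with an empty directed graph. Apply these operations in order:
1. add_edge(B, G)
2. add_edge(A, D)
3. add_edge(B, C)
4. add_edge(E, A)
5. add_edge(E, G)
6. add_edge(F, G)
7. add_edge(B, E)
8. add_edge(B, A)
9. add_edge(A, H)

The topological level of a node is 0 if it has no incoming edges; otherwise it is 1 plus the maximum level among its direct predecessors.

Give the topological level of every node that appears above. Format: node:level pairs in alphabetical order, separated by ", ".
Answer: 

Op 1: add_edge(B, G). Edges now: 1
Op 2: add_edge(A, D). Edges now: 2
Op 3: add_edge(B, C). Edges now: 3
Op 4: add_edge(E, A). Edges now: 4
Op 5: add_edge(E, G). Edges now: 5
Op 6: add_edge(F, G). Edges now: 6
Op 7: add_edge(B, E). Edges now: 7
Op 8: add_edge(B, A). Edges now: 8
Op 9: add_edge(A, H). Edges now: 9
Compute levels (Kahn BFS):
  sources (in-degree 0): B, F
  process B: level=0
    B->A: in-degree(A)=1, level(A)>=1
    B->C: in-degree(C)=0, level(C)=1, enqueue
    B->E: in-degree(E)=0, level(E)=1, enqueue
    B->G: in-degree(G)=2, level(G)>=1
  process F: level=0
    F->G: in-degree(G)=1, level(G)>=1
  process C: level=1
  process E: level=1
    E->A: in-degree(A)=0, level(A)=2, enqueue
    E->G: in-degree(G)=0, level(G)=2, enqueue
  process A: level=2
    A->D: in-degree(D)=0, level(D)=3, enqueue
    A->H: in-degree(H)=0, level(H)=3, enqueue
  process G: level=2
  process D: level=3
  process H: level=3
All levels: A:2, B:0, C:1, D:3, E:1, F:0, G:2, H:3

Answer: A:2, B:0, C:1, D:3, E:1, F:0, G:2, H:3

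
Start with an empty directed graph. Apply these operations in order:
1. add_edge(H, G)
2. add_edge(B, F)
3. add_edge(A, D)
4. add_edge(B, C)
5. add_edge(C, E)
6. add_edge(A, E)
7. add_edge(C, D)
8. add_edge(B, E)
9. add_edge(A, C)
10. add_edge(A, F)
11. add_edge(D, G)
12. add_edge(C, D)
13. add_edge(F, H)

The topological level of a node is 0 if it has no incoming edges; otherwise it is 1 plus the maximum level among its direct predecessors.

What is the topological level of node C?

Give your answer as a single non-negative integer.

Answer: 1

Derivation:
Op 1: add_edge(H, G). Edges now: 1
Op 2: add_edge(B, F). Edges now: 2
Op 3: add_edge(A, D). Edges now: 3
Op 4: add_edge(B, C). Edges now: 4
Op 5: add_edge(C, E). Edges now: 5
Op 6: add_edge(A, E). Edges now: 6
Op 7: add_edge(C, D). Edges now: 7
Op 8: add_edge(B, E). Edges now: 8
Op 9: add_edge(A, C). Edges now: 9
Op 10: add_edge(A, F). Edges now: 10
Op 11: add_edge(D, G). Edges now: 11
Op 12: add_edge(C, D) (duplicate, no change). Edges now: 11
Op 13: add_edge(F, H). Edges now: 12
Compute levels (Kahn BFS):
  sources (in-degree 0): A, B
  process A: level=0
    A->C: in-degree(C)=1, level(C)>=1
    A->D: in-degree(D)=1, level(D)>=1
    A->E: in-degree(E)=2, level(E)>=1
    A->F: in-degree(F)=1, level(F)>=1
  process B: level=0
    B->C: in-degree(C)=0, level(C)=1, enqueue
    B->E: in-degree(E)=1, level(E)>=1
    B->F: in-degree(F)=0, level(F)=1, enqueue
  process C: level=1
    C->D: in-degree(D)=0, level(D)=2, enqueue
    C->E: in-degree(E)=0, level(E)=2, enqueue
  process F: level=1
    F->H: in-degree(H)=0, level(H)=2, enqueue
  process D: level=2
    D->G: in-degree(G)=1, level(G)>=3
  process E: level=2
  process H: level=2
    H->G: in-degree(G)=0, level(G)=3, enqueue
  process G: level=3
All levels: A:0, B:0, C:1, D:2, E:2, F:1, G:3, H:2
level(C) = 1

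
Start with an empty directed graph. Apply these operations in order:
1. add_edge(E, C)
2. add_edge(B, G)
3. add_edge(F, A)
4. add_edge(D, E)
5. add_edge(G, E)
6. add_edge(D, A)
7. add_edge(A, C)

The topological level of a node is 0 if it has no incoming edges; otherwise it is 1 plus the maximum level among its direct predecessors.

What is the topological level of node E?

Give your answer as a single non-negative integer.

Op 1: add_edge(E, C). Edges now: 1
Op 2: add_edge(B, G). Edges now: 2
Op 3: add_edge(F, A). Edges now: 3
Op 4: add_edge(D, E). Edges now: 4
Op 5: add_edge(G, E). Edges now: 5
Op 6: add_edge(D, A). Edges now: 6
Op 7: add_edge(A, C). Edges now: 7
Compute levels (Kahn BFS):
  sources (in-degree 0): B, D, F
  process B: level=0
    B->G: in-degree(G)=0, level(G)=1, enqueue
  process D: level=0
    D->A: in-degree(A)=1, level(A)>=1
    D->E: in-degree(E)=1, level(E)>=1
  process F: level=0
    F->A: in-degree(A)=0, level(A)=1, enqueue
  process G: level=1
    G->E: in-degree(E)=0, level(E)=2, enqueue
  process A: level=1
    A->C: in-degree(C)=1, level(C)>=2
  process E: level=2
    E->C: in-degree(C)=0, level(C)=3, enqueue
  process C: level=3
All levels: A:1, B:0, C:3, D:0, E:2, F:0, G:1
level(E) = 2

Answer: 2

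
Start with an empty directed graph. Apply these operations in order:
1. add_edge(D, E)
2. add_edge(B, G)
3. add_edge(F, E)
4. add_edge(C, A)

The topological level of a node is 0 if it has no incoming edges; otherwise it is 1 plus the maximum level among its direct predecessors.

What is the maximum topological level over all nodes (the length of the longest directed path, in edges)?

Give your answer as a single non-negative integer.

Answer: 1

Derivation:
Op 1: add_edge(D, E). Edges now: 1
Op 2: add_edge(B, G). Edges now: 2
Op 3: add_edge(F, E). Edges now: 3
Op 4: add_edge(C, A). Edges now: 4
Compute levels (Kahn BFS):
  sources (in-degree 0): B, C, D, F
  process B: level=0
    B->G: in-degree(G)=0, level(G)=1, enqueue
  process C: level=0
    C->A: in-degree(A)=0, level(A)=1, enqueue
  process D: level=0
    D->E: in-degree(E)=1, level(E)>=1
  process F: level=0
    F->E: in-degree(E)=0, level(E)=1, enqueue
  process G: level=1
  process A: level=1
  process E: level=1
All levels: A:1, B:0, C:0, D:0, E:1, F:0, G:1
max level = 1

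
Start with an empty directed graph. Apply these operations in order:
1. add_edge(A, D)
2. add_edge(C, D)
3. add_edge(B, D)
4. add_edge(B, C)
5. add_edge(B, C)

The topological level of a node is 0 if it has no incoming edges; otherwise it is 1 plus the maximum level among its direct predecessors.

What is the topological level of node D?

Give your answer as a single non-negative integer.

Answer: 2

Derivation:
Op 1: add_edge(A, D). Edges now: 1
Op 2: add_edge(C, D). Edges now: 2
Op 3: add_edge(B, D). Edges now: 3
Op 4: add_edge(B, C). Edges now: 4
Op 5: add_edge(B, C) (duplicate, no change). Edges now: 4
Compute levels (Kahn BFS):
  sources (in-degree 0): A, B
  process A: level=0
    A->D: in-degree(D)=2, level(D)>=1
  process B: level=0
    B->C: in-degree(C)=0, level(C)=1, enqueue
    B->D: in-degree(D)=1, level(D)>=1
  process C: level=1
    C->D: in-degree(D)=0, level(D)=2, enqueue
  process D: level=2
All levels: A:0, B:0, C:1, D:2
level(D) = 2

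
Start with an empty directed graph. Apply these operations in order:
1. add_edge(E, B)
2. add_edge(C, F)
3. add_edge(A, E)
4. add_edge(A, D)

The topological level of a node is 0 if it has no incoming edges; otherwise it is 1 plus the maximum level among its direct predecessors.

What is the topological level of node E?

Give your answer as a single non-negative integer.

Op 1: add_edge(E, B). Edges now: 1
Op 2: add_edge(C, F). Edges now: 2
Op 3: add_edge(A, E). Edges now: 3
Op 4: add_edge(A, D). Edges now: 4
Compute levels (Kahn BFS):
  sources (in-degree 0): A, C
  process A: level=0
    A->D: in-degree(D)=0, level(D)=1, enqueue
    A->E: in-degree(E)=0, level(E)=1, enqueue
  process C: level=0
    C->F: in-degree(F)=0, level(F)=1, enqueue
  process D: level=1
  process E: level=1
    E->B: in-degree(B)=0, level(B)=2, enqueue
  process F: level=1
  process B: level=2
All levels: A:0, B:2, C:0, D:1, E:1, F:1
level(E) = 1

Answer: 1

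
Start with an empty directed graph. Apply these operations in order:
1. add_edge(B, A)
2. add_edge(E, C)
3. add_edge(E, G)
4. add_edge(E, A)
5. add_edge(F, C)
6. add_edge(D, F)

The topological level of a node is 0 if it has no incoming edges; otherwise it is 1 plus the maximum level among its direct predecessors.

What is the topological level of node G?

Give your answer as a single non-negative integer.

Answer: 1

Derivation:
Op 1: add_edge(B, A). Edges now: 1
Op 2: add_edge(E, C). Edges now: 2
Op 3: add_edge(E, G). Edges now: 3
Op 4: add_edge(E, A). Edges now: 4
Op 5: add_edge(F, C). Edges now: 5
Op 6: add_edge(D, F). Edges now: 6
Compute levels (Kahn BFS):
  sources (in-degree 0): B, D, E
  process B: level=0
    B->A: in-degree(A)=1, level(A)>=1
  process D: level=0
    D->F: in-degree(F)=0, level(F)=1, enqueue
  process E: level=0
    E->A: in-degree(A)=0, level(A)=1, enqueue
    E->C: in-degree(C)=1, level(C)>=1
    E->G: in-degree(G)=0, level(G)=1, enqueue
  process F: level=1
    F->C: in-degree(C)=0, level(C)=2, enqueue
  process A: level=1
  process G: level=1
  process C: level=2
All levels: A:1, B:0, C:2, D:0, E:0, F:1, G:1
level(G) = 1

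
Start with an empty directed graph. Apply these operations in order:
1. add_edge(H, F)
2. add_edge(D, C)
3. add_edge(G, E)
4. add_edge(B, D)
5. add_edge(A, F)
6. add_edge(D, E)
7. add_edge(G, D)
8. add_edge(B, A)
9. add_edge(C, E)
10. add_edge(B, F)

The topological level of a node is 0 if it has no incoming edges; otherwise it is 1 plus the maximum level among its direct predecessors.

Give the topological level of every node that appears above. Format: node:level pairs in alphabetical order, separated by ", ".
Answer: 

Answer: A:1, B:0, C:2, D:1, E:3, F:2, G:0, H:0

Derivation:
Op 1: add_edge(H, F). Edges now: 1
Op 2: add_edge(D, C). Edges now: 2
Op 3: add_edge(G, E). Edges now: 3
Op 4: add_edge(B, D). Edges now: 4
Op 5: add_edge(A, F). Edges now: 5
Op 6: add_edge(D, E). Edges now: 6
Op 7: add_edge(G, D). Edges now: 7
Op 8: add_edge(B, A). Edges now: 8
Op 9: add_edge(C, E). Edges now: 9
Op 10: add_edge(B, F). Edges now: 10
Compute levels (Kahn BFS):
  sources (in-degree 0): B, G, H
  process B: level=0
    B->A: in-degree(A)=0, level(A)=1, enqueue
    B->D: in-degree(D)=1, level(D)>=1
    B->F: in-degree(F)=2, level(F)>=1
  process G: level=0
    G->D: in-degree(D)=0, level(D)=1, enqueue
    G->E: in-degree(E)=2, level(E)>=1
  process H: level=0
    H->F: in-degree(F)=1, level(F)>=1
  process A: level=1
    A->F: in-degree(F)=0, level(F)=2, enqueue
  process D: level=1
    D->C: in-degree(C)=0, level(C)=2, enqueue
    D->E: in-degree(E)=1, level(E)>=2
  process F: level=2
  process C: level=2
    C->E: in-degree(E)=0, level(E)=3, enqueue
  process E: level=3
All levels: A:1, B:0, C:2, D:1, E:3, F:2, G:0, H:0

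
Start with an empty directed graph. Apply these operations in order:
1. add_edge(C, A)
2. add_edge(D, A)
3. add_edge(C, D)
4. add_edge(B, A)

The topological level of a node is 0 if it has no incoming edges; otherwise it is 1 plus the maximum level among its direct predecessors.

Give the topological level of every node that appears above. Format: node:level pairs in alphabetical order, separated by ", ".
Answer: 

Op 1: add_edge(C, A). Edges now: 1
Op 2: add_edge(D, A). Edges now: 2
Op 3: add_edge(C, D). Edges now: 3
Op 4: add_edge(B, A). Edges now: 4
Compute levels (Kahn BFS):
  sources (in-degree 0): B, C
  process B: level=0
    B->A: in-degree(A)=2, level(A)>=1
  process C: level=0
    C->A: in-degree(A)=1, level(A)>=1
    C->D: in-degree(D)=0, level(D)=1, enqueue
  process D: level=1
    D->A: in-degree(A)=0, level(A)=2, enqueue
  process A: level=2
All levels: A:2, B:0, C:0, D:1

Answer: A:2, B:0, C:0, D:1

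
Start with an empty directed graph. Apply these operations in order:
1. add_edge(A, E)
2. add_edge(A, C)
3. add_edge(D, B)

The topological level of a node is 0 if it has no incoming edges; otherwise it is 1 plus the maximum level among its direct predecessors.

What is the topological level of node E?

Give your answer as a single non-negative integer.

Op 1: add_edge(A, E). Edges now: 1
Op 2: add_edge(A, C). Edges now: 2
Op 3: add_edge(D, B). Edges now: 3
Compute levels (Kahn BFS):
  sources (in-degree 0): A, D
  process A: level=0
    A->C: in-degree(C)=0, level(C)=1, enqueue
    A->E: in-degree(E)=0, level(E)=1, enqueue
  process D: level=0
    D->B: in-degree(B)=0, level(B)=1, enqueue
  process C: level=1
  process E: level=1
  process B: level=1
All levels: A:0, B:1, C:1, D:0, E:1
level(E) = 1

Answer: 1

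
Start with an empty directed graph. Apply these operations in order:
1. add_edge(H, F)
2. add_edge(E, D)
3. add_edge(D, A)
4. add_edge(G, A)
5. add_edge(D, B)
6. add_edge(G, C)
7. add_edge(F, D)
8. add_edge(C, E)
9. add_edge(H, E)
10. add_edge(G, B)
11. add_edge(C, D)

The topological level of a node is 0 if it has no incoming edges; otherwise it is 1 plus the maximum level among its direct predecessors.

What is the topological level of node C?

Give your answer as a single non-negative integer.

Op 1: add_edge(H, F). Edges now: 1
Op 2: add_edge(E, D). Edges now: 2
Op 3: add_edge(D, A). Edges now: 3
Op 4: add_edge(G, A). Edges now: 4
Op 5: add_edge(D, B). Edges now: 5
Op 6: add_edge(G, C). Edges now: 6
Op 7: add_edge(F, D). Edges now: 7
Op 8: add_edge(C, E). Edges now: 8
Op 9: add_edge(H, E). Edges now: 9
Op 10: add_edge(G, B). Edges now: 10
Op 11: add_edge(C, D). Edges now: 11
Compute levels (Kahn BFS):
  sources (in-degree 0): G, H
  process G: level=0
    G->A: in-degree(A)=1, level(A)>=1
    G->B: in-degree(B)=1, level(B)>=1
    G->C: in-degree(C)=0, level(C)=1, enqueue
  process H: level=0
    H->E: in-degree(E)=1, level(E)>=1
    H->F: in-degree(F)=0, level(F)=1, enqueue
  process C: level=1
    C->D: in-degree(D)=2, level(D)>=2
    C->E: in-degree(E)=0, level(E)=2, enqueue
  process F: level=1
    F->D: in-degree(D)=1, level(D)>=2
  process E: level=2
    E->D: in-degree(D)=0, level(D)=3, enqueue
  process D: level=3
    D->A: in-degree(A)=0, level(A)=4, enqueue
    D->B: in-degree(B)=0, level(B)=4, enqueue
  process A: level=4
  process B: level=4
All levels: A:4, B:4, C:1, D:3, E:2, F:1, G:0, H:0
level(C) = 1

Answer: 1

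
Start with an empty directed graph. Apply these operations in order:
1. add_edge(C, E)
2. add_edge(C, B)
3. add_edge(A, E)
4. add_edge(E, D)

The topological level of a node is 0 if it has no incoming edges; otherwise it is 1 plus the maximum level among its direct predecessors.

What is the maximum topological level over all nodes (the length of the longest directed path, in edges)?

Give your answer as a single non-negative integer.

Answer: 2

Derivation:
Op 1: add_edge(C, E). Edges now: 1
Op 2: add_edge(C, B). Edges now: 2
Op 3: add_edge(A, E). Edges now: 3
Op 4: add_edge(E, D). Edges now: 4
Compute levels (Kahn BFS):
  sources (in-degree 0): A, C
  process A: level=0
    A->E: in-degree(E)=1, level(E)>=1
  process C: level=0
    C->B: in-degree(B)=0, level(B)=1, enqueue
    C->E: in-degree(E)=0, level(E)=1, enqueue
  process B: level=1
  process E: level=1
    E->D: in-degree(D)=0, level(D)=2, enqueue
  process D: level=2
All levels: A:0, B:1, C:0, D:2, E:1
max level = 2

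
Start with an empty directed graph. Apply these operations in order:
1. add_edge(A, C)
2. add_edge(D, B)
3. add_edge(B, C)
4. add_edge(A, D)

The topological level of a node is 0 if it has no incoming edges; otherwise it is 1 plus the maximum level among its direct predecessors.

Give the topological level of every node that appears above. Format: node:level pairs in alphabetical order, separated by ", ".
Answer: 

Op 1: add_edge(A, C). Edges now: 1
Op 2: add_edge(D, B). Edges now: 2
Op 3: add_edge(B, C). Edges now: 3
Op 4: add_edge(A, D). Edges now: 4
Compute levels (Kahn BFS):
  sources (in-degree 0): A
  process A: level=0
    A->C: in-degree(C)=1, level(C)>=1
    A->D: in-degree(D)=0, level(D)=1, enqueue
  process D: level=1
    D->B: in-degree(B)=0, level(B)=2, enqueue
  process B: level=2
    B->C: in-degree(C)=0, level(C)=3, enqueue
  process C: level=3
All levels: A:0, B:2, C:3, D:1

Answer: A:0, B:2, C:3, D:1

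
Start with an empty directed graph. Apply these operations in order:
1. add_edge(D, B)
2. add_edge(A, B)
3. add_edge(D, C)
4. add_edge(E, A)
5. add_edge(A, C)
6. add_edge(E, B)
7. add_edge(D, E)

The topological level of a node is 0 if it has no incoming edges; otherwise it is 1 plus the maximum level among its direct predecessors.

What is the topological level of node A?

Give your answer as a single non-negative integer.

Answer: 2

Derivation:
Op 1: add_edge(D, B). Edges now: 1
Op 2: add_edge(A, B). Edges now: 2
Op 3: add_edge(D, C). Edges now: 3
Op 4: add_edge(E, A). Edges now: 4
Op 5: add_edge(A, C). Edges now: 5
Op 6: add_edge(E, B). Edges now: 6
Op 7: add_edge(D, E). Edges now: 7
Compute levels (Kahn BFS):
  sources (in-degree 0): D
  process D: level=0
    D->B: in-degree(B)=2, level(B)>=1
    D->C: in-degree(C)=1, level(C)>=1
    D->E: in-degree(E)=0, level(E)=1, enqueue
  process E: level=1
    E->A: in-degree(A)=0, level(A)=2, enqueue
    E->B: in-degree(B)=1, level(B)>=2
  process A: level=2
    A->B: in-degree(B)=0, level(B)=3, enqueue
    A->C: in-degree(C)=0, level(C)=3, enqueue
  process B: level=3
  process C: level=3
All levels: A:2, B:3, C:3, D:0, E:1
level(A) = 2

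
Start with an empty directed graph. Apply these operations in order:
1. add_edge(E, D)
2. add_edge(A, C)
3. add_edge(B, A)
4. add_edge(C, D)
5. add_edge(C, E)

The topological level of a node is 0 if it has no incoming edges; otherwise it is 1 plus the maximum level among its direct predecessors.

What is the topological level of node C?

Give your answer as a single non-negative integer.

Op 1: add_edge(E, D). Edges now: 1
Op 2: add_edge(A, C). Edges now: 2
Op 3: add_edge(B, A). Edges now: 3
Op 4: add_edge(C, D). Edges now: 4
Op 5: add_edge(C, E). Edges now: 5
Compute levels (Kahn BFS):
  sources (in-degree 0): B
  process B: level=0
    B->A: in-degree(A)=0, level(A)=1, enqueue
  process A: level=1
    A->C: in-degree(C)=0, level(C)=2, enqueue
  process C: level=2
    C->D: in-degree(D)=1, level(D)>=3
    C->E: in-degree(E)=0, level(E)=3, enqueue
  process E: level=3
    E->D: in-degree(D)=0, level(D)=4, enqueue
  process D: level=4
All levels: A:1, B:0, C:2, D:4, E:3
level(C) = 2

Answer: 2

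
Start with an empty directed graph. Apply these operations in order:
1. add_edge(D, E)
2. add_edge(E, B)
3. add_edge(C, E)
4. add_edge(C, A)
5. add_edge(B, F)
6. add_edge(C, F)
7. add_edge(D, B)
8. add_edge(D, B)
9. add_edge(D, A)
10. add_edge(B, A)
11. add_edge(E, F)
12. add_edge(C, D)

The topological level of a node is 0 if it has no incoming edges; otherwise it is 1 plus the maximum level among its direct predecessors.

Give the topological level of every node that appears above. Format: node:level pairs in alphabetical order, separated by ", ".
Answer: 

Answer: A:4, B:3, C:0, D:1, E:2, F:4

Derivation:
Op 1: add_edge(D, E). Edges now: 1
Op 2: add_edge(E, B). Edges now: 2
Op 3: add_edge(C, E). Edges now: 3
Op 4: add_edge(C, A). Edges now: 4
Op 5: add_edge(B, F). Edges now: 5
Op 6: add_edge(C, F). Edges now: 6
Op 7: add_edge(D, B). Edges now: 7
Op 8: add_edge(D, B) (duplicate, no change). Edges now: 7
Op 9: add_edge(D, A). Edges now: 8
Op 10: add_edge(B, A). Edges now: 9
Op 11: add_edge(E, F). Edges now: 10
Op 12: add_edge(C, D). Edges now: 11
Compute levels (Kahn BFS):
  sources (in-degree 0): C
  process C: level=0
    C->A: in-degree(A)=2, level(A)>=1
    C->D: in-degree(D)=0, level(D)=1, enqueue
    C->E: in-degree(E)=1, level(E)>=1
    C->F: in-degree(F)=2, level(F)>=1
  process D: level=1
    D->A: in-degree(A)=1, level(A)>=2
    D->B: in-degree(B)=1, level(B)>=2
    D->E: in-degree(E)=0, level(E)=2, enqueue
  process E: level=2
    E->B: in-degree(B)=0, level(B)=3, enqueue
    E->F: in-degree(F)=1, level(F)>=3
  process B: level=3
    B->A: in-degree(A)=0, level(A)=4, enqueue
    B->F: in-degree(F)=0, level(F)=4, enqueue
  process A: level=4
  process F: level=4
All levels: A:4, B:3, C:0, D:1, E:2, F:4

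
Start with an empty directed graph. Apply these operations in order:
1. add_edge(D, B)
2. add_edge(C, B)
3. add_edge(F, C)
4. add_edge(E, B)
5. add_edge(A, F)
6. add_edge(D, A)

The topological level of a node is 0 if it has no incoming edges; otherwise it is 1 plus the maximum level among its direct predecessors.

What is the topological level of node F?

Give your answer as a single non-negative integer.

Op 1: add_edge(D, B). Edges now: 1
Op 2: add_edge(C, B). Edges now: 2
Op 3: add_edge(F, C). Edges now: 3
Op 4: add_edge(E, B). Edges now: 4
Op 5: add_edge(A, F). Edges now: 5
Op 6: add_edge(D, A). Edges now: 6
Compute levels (Kahn BFS):
  sources (in-degree 0): D, E
  process D: level=0
    D->A: in-degree(A)=0, level(A)=1, enqueue
    D->B: in-degree(B)=2, level(B)>=1
  process E: level=0
    E->B: in-degree(B)=1, level(B)>=1
  process A: level=1
    A->F: in-degree(F)=0, level(F)=2, enqueue
  process F: level=2
    F->C: in-degree(C)=0, level(C)=3, enqueue
  process C: level=3
    C->B: in-degree(B)=0, level(B)=4, enqueue
  process B: level=4
All levels: A:1, B:4, C:3, D:0, E:0, F:2
level(F) = 2

Answer: 2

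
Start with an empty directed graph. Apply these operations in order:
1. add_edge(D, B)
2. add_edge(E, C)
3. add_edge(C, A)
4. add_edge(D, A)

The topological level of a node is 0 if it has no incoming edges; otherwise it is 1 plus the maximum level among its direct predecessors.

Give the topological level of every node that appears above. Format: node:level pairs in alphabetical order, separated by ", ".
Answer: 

Answer: A:2, B:1, C:1, D:0, E:0

Derivation:
Op 1: add_edge(D, B). Edges now: 1
Op 2: add_edge(E, C). Edges now: 2
Op 3: add_edge(C, A). Edges now: 3
Op 4: add_edge(D, A). Edges now: 4
Compute levels (Kahn BFS):
  sources (in-degree 0): D, E
  process D: level=0
    D->A: in-degree(A)=1, level(A)>=1
    D->B: in-degree(B)=0, level(B)=1, enqueue
  process E: level=0
    E->C: in-degree(C)=0, level(C)=1, enqueue
  process B: level=1
  process C: level=1
    C->A: in-degree(A)=0, level(A)=2, enqueue
  process A: level=2
All levels: A:2, B:1, C:1, D:0, E:0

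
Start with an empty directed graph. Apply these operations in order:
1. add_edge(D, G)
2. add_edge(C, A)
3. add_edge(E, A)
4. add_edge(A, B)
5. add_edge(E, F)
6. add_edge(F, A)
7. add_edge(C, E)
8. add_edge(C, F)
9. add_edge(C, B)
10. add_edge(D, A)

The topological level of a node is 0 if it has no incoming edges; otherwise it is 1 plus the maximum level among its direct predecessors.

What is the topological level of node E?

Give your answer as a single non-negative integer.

Op 1: add_edge(D, G). Edges now: 1
Op 2: add_edge(C, A). Edges now: 2
Op 3: add_edge(E, A). Edges now: 3
Op 4: add_edge(A, B). Edges now: 4
Op 5: add_edge(E, F). Edges now: 5
Op 6: add_edge(F, A). Edges now: 6
Op 7: add_edge(C, E). Edges now: 7
Op 8: add_edge(C, F). Edges now: 8
Op 9: add_edge(C, B). Edges now: 9
Op 10: add_edge(D, A). Edges now: 10
Compute levels (Kahn BFS):
  sources (in-degree 0): C, D
  process C: level=0
    C->A: in-degree(A)=3, level(A)>=1
    C->B: in-degree(B)=1, level(B)>=1
    C->E: in-degree(E)=0, level(E)=1, enqueue
    C->F: in-degree(F)=1, level(F)>=1
  process D: level=0
    D->A: in-degree(A)=2, level(A)>=1
    D->G: in-degree(G)=0, level(G)=1, enqueue
  process E: level=1
    E->A: in-degree(A)=1, level(A)>=2
    E->F: in-degree(F)=0, level(F)=2, enqueue
  process G: level=1
  process F: level=2
    F->A: in-degree(A)=0, level(A)=3, enqueue
  process A: level=3
    A->B: in-degree(B)=0, level(B)=4, enqueue
  process B: level=4
All levels: A:3, B:4, C:0, D:0, E:1, F:2, G:1
level(E) = 1

Answer: 1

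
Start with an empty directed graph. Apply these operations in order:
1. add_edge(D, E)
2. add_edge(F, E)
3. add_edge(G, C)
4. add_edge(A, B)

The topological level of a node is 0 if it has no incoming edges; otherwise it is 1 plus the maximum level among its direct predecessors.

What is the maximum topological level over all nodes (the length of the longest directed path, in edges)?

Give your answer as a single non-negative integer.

Op 1: add_edge(D, E). Edges now: 1
Op 2: add_edge(F, E). Edges now: 2
Op 3: add_edge(G, C). Edges now: 3
Op 4: add_edge(A, B). Edges now: 4
Compute levels (Kahn BFS):
  sources (in-degree 0): A, D, F, G
  process A: level=0
    A->B: in-degree(B)=0, level(B)=1, enqueue
  process D: level=0
    D->E: in-degree(E)=1, level(E)>=1
  process F: level=0
    F->E: in-degree(E)=0, level(E)=1, enqueue
  process G: level=0
    G->C: in-degree(C)=0, level(C)=1, enqueue
  process B: level=1
  process E: level=1
  process C: level=1
All levels: A:0, B:1, C:1, D:0, E:1, F:0, G:0
max level = 1

Answer: 1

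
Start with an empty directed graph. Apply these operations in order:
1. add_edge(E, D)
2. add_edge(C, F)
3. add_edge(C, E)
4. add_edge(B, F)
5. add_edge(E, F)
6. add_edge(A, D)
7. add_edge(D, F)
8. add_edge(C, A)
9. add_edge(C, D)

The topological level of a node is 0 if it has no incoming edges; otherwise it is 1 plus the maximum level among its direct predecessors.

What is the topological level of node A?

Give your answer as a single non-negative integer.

Answer: 1

Derivation:
Op 1: add_edge(E, D). Edges now: 1
Op 2: add_edge(C, F). Edges now: 2
Op 3: add_edge(C, E). Edges now: 3
Op 4: add_edge(B, F). Edges now: 4
Op 5: add_edge(E, F). Edges now: 5
Op 6: add_edge(A, D). Edges now: 6
Op 7: add_edge(D, F). Edges now: 7
Op 8: add_edge(C, A). Edges now: 8
Op 9: add_edge(C, D). Edges now: 9
Compute levels (Kahn BFS):
  sources (in-degree 0): B, C
  process B: level=0
    B->F: in-degree(F)=3, level(F)>=1
  process C: level=0
    C->A: in-degree(A)=0, level(A)=1, enqueue
    C->D: in-degree(D)=2, level(D)>=1
    C->E: in-degree(E)=0, level(E)=1, enqueue
    C->F: in-degree(F)=2, level(F)>=1
  process A: level=1
    A->D: in-degree(D)=1, level(D)>=2
  process E: level=1
    E->D: in-degree(D)=0, level(D)=2, enqueue
    E->F: in-degree(F)=1, level(F)>=2
  process D: level=2
    D->F: in-degree(F)=0, level(F)=3, enqueue
  process F: level=3
All levels: A:1, B:0, C:0, D:2, E:1, F:3
level(A) = 1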